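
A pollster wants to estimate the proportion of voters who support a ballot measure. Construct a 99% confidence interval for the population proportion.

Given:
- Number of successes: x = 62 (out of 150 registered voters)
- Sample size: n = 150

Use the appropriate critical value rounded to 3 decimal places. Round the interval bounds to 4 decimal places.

Sample proportion: p̂ = 62/150 = 0.413333

Check conditions for normal approximation:
  np̂ = 62 ≥ 10 ✓
  n(1-p̂) = 88 ≥ 10 ✓

The sample is large enough, so use a z-interval (normal approximation) for the proportion.

For 99% confidence, z* = 2.576 (from standard normal table)

Standard error: SE = √(p̂(1-p̂)/n) = √(0.413333×0.586667/150) = 0.04020687

Margin of error: E = z* × SE = 2.576 × 0.04020687 = 0.103573

Z-interval: p̂ ± E = 0.413333 ± 0.103573 = (0.309760, 0.516906)

Rounded to 4 decimal places:

(0.3098, 0.5169)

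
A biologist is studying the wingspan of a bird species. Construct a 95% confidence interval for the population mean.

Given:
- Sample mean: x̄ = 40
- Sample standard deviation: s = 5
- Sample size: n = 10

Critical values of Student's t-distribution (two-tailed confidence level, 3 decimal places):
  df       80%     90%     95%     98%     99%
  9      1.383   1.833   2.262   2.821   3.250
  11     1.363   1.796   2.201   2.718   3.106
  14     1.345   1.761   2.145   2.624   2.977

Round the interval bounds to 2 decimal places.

The population standard deviation σ is unknown (only the sample standard deviation s is given), so use a t-interval with df = n - 1 = 10 - 1 = 9.

For 95% confidence with df = 9, t* = 2.262 (from t-table)

Standard error: SE = s/√n = 5/√10 = 1.581139

Margin of error: E = t* × SE = 2.262 × 1.581139 = 3.5765

T-interval: x̄ ± E = 40 ± 3.5765 = (36.4235, 43.5765)

Rounded to 2 decimal places:

(36.42, 43.58)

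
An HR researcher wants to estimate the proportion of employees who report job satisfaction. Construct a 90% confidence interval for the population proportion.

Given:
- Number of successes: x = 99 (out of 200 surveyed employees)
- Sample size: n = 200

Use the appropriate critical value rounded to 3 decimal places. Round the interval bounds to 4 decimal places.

Sample proportion: p̂ = 99/200 = 0.495000

Check conditions for normal approximation:
  np̂ = 99 ≥ 10 ✓
  n(1-p̂) = 101 ≥ 10 ✓

The sample is large enough, so use a z-interval (normal approximation) for the proportion.

For 90% confidence, z* = 1.645 (from standard normal table)

Standard error: SE = √(p̂(1-p̂)/n) = √(0.495000×0.505000/200) = 0.03535357

Margin of error: E = z* × SE = 1.645 × 0.03535357 = 0.058157

Z-interval: p̂ ± E = 0.495000 ± 0.058157 = (0.436843, 0.553157)

Rounded to 4 decimal places:

(0.4368, 0.5532)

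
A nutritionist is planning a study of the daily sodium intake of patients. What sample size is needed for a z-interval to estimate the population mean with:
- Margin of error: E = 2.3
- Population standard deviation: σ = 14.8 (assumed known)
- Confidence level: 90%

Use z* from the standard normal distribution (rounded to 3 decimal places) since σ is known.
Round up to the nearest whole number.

Using z* since population σ is known (z-interval formula).

For 90% confidence, z* = 1.645 (from standard normal table)

Sample size formula for z-interval: n = (z*σ/E)²

n = (1.645 × 14.8 / 2.3)²
  = (10.585217)²
  = 112.0468

Round up to the nearest whole number: n = 113

113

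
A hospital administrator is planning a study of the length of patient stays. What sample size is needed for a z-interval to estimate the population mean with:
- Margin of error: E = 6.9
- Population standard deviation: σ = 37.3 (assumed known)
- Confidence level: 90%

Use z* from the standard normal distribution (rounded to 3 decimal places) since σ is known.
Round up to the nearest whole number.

Using z* since population σ is known (z-interval formula).

For 90% confidence, z* = 1.645 (from standard normal table)

Sample size formula for z-interval: n = (z*σ/E)²

n = (1.645 × 37.3 / 6.9)²
  = (8.892536)²
  = 79.0772

Round up to the nearest whole number: n = 80

80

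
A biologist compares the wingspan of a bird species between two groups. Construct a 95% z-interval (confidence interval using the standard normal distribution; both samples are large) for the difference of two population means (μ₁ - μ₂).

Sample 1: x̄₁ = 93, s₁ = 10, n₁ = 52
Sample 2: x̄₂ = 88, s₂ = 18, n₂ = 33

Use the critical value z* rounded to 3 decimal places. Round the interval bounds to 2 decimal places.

Both samples are large (n₁ = 52 ≥ 30, n₂ = 33 ≥ 30), so a z-interval for the difference of means applies.

Point estimate: x̄₁ - x̄₂ = 93 - 88 = 5

Standard error: SE = √(s₁²/n₁ + s₂²/n₂)
= √(10²/52 + 18²/33)
= √(1.923077 + 9.818182)
= 3.426552

For 95% confidence, z* = 1.96 (from standard normal table)
Margin of error: E = z* × SE = 1.96 × 3.426552 = 6.7160

Z-interval: (x̄₁ - x̄₂) ± E = 5 ± 6.7160 = (-1.7160, 11.7160)

Rounded to 2 decimal places:

(-1.72, 11.72)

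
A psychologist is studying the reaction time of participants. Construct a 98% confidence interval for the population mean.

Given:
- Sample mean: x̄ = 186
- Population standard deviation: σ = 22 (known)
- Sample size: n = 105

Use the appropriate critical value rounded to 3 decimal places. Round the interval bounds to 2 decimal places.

The population standard deviation σ is known, so use a z-interval (standard normal critical value).

For 98% confidence, z* = 2.326 (from standard normal table)

Standard error: SE = σ/√n = 22/√105 = 2.146980

Margin of error: E = z* × SE = 2.326 × 2.146980 = 4.9939

Z-interval: x̄ ± E = 186 ± 4.9939 = (181.0061, 190.9939)

Rounded to 2 decimal places:

(181.01, 190.99)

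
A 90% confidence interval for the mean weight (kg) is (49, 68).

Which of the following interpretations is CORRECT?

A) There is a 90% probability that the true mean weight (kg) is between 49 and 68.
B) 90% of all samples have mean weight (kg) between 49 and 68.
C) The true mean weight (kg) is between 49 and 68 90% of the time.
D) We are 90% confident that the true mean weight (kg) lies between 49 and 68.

A confidence interval represents our confidence in the procedure, not a probability statement about the parameter.

Key concept: If we repeated this sampling process many times and computed a 90% CI each time, about 90% of those intervals would contain the true population parameter.

For this specific interval (49, 68):
- Midpoint (point estimate): 58.5
- Margin of error: 9.5

The correct interpretation is the one stating confidence that the true parameter lies in the interval — option D.

D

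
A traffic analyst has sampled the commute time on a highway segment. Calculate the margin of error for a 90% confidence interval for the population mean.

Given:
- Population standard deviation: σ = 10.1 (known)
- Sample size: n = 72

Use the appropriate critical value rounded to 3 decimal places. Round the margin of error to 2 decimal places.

The population standard deviation σ is known, so use the z-interval margin of error formula.

For 90% confidence, z* = 1.645 (from standard normal table)

Margin of error formula for z-interval: E = z* × σ/√n

E = 1.645 × 10.1/√72
  = 1.645 × 1.190296
  = 1.9580

Rounded to 2 decimal places:

1.96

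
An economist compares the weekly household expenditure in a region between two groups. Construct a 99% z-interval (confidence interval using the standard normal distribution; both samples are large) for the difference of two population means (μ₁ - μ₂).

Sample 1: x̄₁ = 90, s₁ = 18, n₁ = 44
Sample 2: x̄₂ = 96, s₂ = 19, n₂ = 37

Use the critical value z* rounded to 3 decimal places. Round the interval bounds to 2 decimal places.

Both samples are large (n₁ = 44 ≥ 30, n₂ = 37 ≥ 30), so a z-interval for the difference of means applies.

Point estimate: x̄₁ - x̄₂ = 90 - 96 = -6

Standard error: SE = √(s₁²/n₁ + s₂²/n₂)
= √(18²/44 + 19²/37)
= √(7.363636 + 9.756757)
= 4.137680

For 99% confidence, z* = 2.576 (from standard normal table)
Margin of error: E = z* × SE = 2.576 × 4.137680 = 10.6587

Z-interval: (x̄₁ - x̄₂) ± E = -6 ± 10.6587 = (-16.6587, 4.6587)

Rounded to 2 decimal places:

(-16.66, 4.66)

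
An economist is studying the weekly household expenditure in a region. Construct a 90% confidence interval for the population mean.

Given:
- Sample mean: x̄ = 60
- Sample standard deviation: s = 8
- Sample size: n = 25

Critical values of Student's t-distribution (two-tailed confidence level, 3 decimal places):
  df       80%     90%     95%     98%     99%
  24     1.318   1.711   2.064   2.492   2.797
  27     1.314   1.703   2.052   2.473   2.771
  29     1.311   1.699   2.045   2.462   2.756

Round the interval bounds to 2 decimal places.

The population standard deviation σ is unknown (only the sample standard deviation s is given), so use a t-interval with df = n - 1 = 25 - 1 = 24.

For 90% confidence with df = 24, t* = 1.711 (from t-table)

Standard error: SE = s/√n = 8/√25 = 1.600000

Margin of error: E = t* × SE = 1.711 × 1.600000 = 2.7376

T-interval: x̄ ± E = 60 ± 2.7376 = (57.2624, 62.7376)

Rounded to 2 decimal places:

(57.26, 62.74)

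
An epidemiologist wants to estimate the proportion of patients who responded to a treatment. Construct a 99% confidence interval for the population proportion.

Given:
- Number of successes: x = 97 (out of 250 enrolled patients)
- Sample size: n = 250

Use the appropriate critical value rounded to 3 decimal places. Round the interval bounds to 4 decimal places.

Sample proportion: p̂ = 97/250 = 0.388000

Check conditions for normal approximation:
  np̂ = 97 ≥ 10 ✓
  n(1-p̂) = 153 ≥ 10 ✓

The sample is large enough, so use a z-interval (normal approximation) for the proportion.

For 99% confidence, z* = 2.576 (from standard normal table)

Standard error: SE = √(p̂(1-p̂)/n) = √(0.388000×0.612000/250) = 0.03081921

Margin of error: E = z* × SE = 2.576 × 0.03081921 = 0.079390

Z-interval: p̂ ± E = 0.388000 ± 0.079390 = (0.308610, 0.467390)

Rounded to 4 decimal places:

(0.3086, 0.4674)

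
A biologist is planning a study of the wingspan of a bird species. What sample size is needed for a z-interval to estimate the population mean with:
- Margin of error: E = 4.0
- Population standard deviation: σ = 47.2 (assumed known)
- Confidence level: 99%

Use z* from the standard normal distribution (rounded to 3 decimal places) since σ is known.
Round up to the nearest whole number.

Using z* since population σ is known (z-interval formula).

For 99% confidence, z* = 2.576 (from standard normal table)

Sample size formula for z-interval: n = (z*σ/E)²

n = (2.576 × 47.2 / 4.0)²
  = (30.396800)²
  = 923.9655

Round up to the nearest whole number: n = 924

924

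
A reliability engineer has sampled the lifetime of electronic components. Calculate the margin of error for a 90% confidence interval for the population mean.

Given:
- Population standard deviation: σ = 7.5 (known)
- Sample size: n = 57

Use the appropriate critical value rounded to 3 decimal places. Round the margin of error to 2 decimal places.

The population standard deviation σ is known, so use the z-interval margin of error formula.

For 90% confidence, z* = 1.645 (from standard normal table)

Margin of error formula for z-interval: E = z* × σ/√n

E = 1.645 × 7.5/√57
  = 1.645 × 0.993399
  = 1.6341

Rounded to 2 decimal places:

1.63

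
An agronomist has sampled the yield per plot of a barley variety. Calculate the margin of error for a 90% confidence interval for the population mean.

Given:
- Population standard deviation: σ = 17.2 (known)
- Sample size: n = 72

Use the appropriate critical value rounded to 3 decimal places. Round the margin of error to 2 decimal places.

The population standard deviation σ is known, so use the z-interval margin of error formula.

For 90% confidence, z* = 1.645 (from standard normal table)

Margin of error formula for z-interval: E = z* × σ/√n

E = 1.645 × 17.2/√72
  = 1.645 × 2.027039
  = 3.3345

Rounded to 2 decimal places:

3.33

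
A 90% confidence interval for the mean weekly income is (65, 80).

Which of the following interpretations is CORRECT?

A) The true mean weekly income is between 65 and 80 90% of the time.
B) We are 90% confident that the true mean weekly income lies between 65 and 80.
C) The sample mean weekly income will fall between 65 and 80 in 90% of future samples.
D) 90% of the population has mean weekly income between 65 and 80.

A confidence interval represents our confidence in the procedure, not a probability statement about the parameter.

Key concept: If we repeated this sampling process many times and computed a 90% CI each time, about 90% of those intervals would contain the true population parameter.

For this specific interval (65, 80):
- Midpoint (point estimate): 72.5
- Margin of error: 7.5

The correct interpretation is the one stating confidence that the true parameter lies in the interval — option B.

B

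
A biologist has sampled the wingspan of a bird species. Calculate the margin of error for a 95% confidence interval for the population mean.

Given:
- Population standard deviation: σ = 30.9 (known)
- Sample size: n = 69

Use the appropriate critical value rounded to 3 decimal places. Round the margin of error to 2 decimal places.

The population standard deviation σ is known, so use the z-interval margin of error formula.

For 95% confidence, z* = 1.96 (from standard normal table)

Margin of error formula for z-interval: E = z* × σ/√n

E = 1.96 × 30.9/√69
  = 1.96 × 3.719923
  = 7.2910

Rounded to 2 decimal places:

7.29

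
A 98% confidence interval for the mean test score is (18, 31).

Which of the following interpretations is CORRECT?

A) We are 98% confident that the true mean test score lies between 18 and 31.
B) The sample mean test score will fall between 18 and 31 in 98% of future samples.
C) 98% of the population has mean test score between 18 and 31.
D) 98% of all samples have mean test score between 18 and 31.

A confidence interval represents our confidence in the procedure, not a probability statement about the parameter.

Key concept: If we repeated this sampling process many times and computed a 98% CI each time, about 98% of those intervals would contain the true population parameter.

For this specific interval (18, 31):
- Midpoint (point estimate): 24.5
- Margin of error: 6.5

The correct interpretation is the one stating confidence that the true parameter lies in the interval — option A.

A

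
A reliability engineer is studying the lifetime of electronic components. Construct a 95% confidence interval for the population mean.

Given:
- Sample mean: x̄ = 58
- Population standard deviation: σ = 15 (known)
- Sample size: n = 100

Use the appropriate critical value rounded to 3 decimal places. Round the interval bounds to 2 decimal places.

The population standard deviation σ is known, so use a z-interval (standard normal critical value).

For 95% confidence, z* = 1.96 (from standard normal table)

Standard error: SE = σ/√n = 15/√100 = 1.500000

Margin of error: E = z* × SE = 1.96 × 1.500000 = 2.9400

Z-interval: x̄ ± E = 58 ± 2.9400 = (55.0600, 60.9400)

Rounded to 2 decimal places:

(55.06, 60.94)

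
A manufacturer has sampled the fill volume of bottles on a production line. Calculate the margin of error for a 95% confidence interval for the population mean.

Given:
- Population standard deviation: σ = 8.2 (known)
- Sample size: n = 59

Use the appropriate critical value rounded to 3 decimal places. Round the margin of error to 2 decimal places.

The population standard deviation σ is known, so use the z-interval margin of error formula.

For 95% confidence, z* = 1.96 (from standard normal table)

Margin of error formula for z-interval: E = z* × σ/√n

E = 1.96 × 8.2/√59
  = 1.96 × 1.067549
  = 2.0924

Rounded to 2 decimal places:

2.09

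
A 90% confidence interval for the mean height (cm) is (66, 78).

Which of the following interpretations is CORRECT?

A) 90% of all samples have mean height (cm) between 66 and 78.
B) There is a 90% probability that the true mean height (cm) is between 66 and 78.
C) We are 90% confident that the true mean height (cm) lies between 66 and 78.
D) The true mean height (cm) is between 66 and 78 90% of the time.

A confidence interval represents our confidence in the procedure, not a probability statement about the parameter.

Key concept: If we repeated this sampling process many times and computed a 90% CI each time, about 90% of those intervals would contain the true population parameter.

For this specific interval (66, 78):
- Midpoint (point estimate): 72
- Margin of error: 6

The correct interpretation is the one stating confidence that the true parameter lies in the interval — option C.

C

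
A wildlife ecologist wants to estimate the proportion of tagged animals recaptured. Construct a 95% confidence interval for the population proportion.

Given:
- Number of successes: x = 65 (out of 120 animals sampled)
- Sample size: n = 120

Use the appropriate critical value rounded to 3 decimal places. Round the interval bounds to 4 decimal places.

Sample proportion: p̂ = 65/120 = 0.541667

Check conditions for normal approximation:
  np̂ = 65 ≥ 10 ✓
  n(1-p̂) = 55 ≥ 10 ✓

The sample is large enough, so use a z-interval (normal approximation) for the proportion.

For 95% confidence, z* = 1.96 (from standard normal table)

Standard error: SE = √(p̂(1-p̂)/n) = √(0.541667×0.458333/120) = 0.04548479

Margin of error: E = z* × SE = 1.96 × 0.04548479 = 0.089150

Z-interval: p̂ ± E = 0.541667 ± 0.089150 = (0.452516, 0.630817)

Rounded to 4 decimal places:

(0.4525, 0.6308)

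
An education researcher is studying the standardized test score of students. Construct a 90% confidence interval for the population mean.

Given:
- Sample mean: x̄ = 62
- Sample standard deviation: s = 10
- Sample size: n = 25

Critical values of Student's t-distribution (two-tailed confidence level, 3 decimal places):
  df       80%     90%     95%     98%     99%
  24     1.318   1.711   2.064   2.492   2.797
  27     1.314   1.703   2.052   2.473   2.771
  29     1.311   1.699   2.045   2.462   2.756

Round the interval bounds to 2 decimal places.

The population standard deviation σ is unknown (only the sample standard deviation s is given), so use a t-interval with df = n - 1 = 25 - 1 = 24.

For 90% confidence with df = 24, t* = 1.711 (from t-table)

Standard error: SE = s/√n = 10/√25 = 2.000000

Margin of error: E = t* × SE = 1.711 × 2.000000 = 3.4220

T-interval: x̄ ± E = 62 ± 3.4220 = (58.5780, 65.4220)

Rounded to 2 decimal places:

(58.58, 65.42)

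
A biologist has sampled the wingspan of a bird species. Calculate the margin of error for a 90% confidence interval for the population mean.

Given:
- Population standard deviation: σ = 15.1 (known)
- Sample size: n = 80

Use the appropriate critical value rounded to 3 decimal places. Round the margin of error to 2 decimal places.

The population standard deviation σ is known, so use the z-interval margin of error formula.

For 90% confidence, z* = 1.645 (from standard normal table)

Margin of error formula for z-interval: E = z* × σ/√n

E = 1.645 × 15.1/√80
  = 1.645 × 1.688231
  = 2.7771

Rounded to 2 decimal places:

2.78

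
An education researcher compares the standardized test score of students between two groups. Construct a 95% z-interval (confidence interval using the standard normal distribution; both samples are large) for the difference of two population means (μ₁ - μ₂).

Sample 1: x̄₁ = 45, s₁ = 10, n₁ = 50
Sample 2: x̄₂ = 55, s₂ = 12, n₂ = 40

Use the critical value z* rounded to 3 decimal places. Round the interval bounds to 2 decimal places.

Both samples are large (n₁ = 50 ≥ 30, n₂ = 40 ≥ 30), so a z-interval for the difference of means applies.

Point estimate: x̄₁ - x̄₂ = 45 - 55 = -10

Standard error: SE = √(s₁²/n₁ + s₂²/n₂)
= √(10²/50 + 12²/40)
= √(2.000000 + 3.600000)
= 2.366432

For 95% confidence, z* = 1.96 (from standard normal table)
Margin of error: E = z* × SE = 1.96 × 2.366432 = 4.6382

Z-interval: (x̄₁ - x̄₂) ± E = -10 ± 4.6382 = (-14.6382, -5.3618)

Rounded to 2 decimal places:

(-14.64, -5.36)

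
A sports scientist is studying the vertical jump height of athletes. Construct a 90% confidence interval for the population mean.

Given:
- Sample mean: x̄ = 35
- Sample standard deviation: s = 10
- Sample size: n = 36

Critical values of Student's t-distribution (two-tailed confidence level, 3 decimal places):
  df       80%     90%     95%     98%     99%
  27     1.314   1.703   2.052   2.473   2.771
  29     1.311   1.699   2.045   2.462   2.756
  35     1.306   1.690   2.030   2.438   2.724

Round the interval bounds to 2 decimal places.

The population standard deviation σ is unknown (only the sample standard deviation s is given), so use a t-interval with df = n - 1 = 36 - 1 = 35.

For 90% confidence with df = 35, t* = 1.690 (from t-table)

Standard error: SE = s/√n = 10/√36 = 1.666667

Margin of error: E = t* × SE = 1.690 × 1.666667 = 2.8167

T-interval: x̄ ± E = 35 ± 2.8167 = (32.1833, 37.8167)

Rounded to 2 decimal places:

(32.18, 37.82)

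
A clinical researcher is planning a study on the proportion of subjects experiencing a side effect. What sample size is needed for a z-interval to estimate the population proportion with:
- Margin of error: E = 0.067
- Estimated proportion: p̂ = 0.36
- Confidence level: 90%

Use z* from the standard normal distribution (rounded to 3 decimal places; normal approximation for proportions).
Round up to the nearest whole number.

Using z* for proportion z-interval (normal approximation).

For 90% confidence, z* = 1.645 (from standard normal table)

Sample size formula for proportion z-interval: n = z*²p̂(1-p̂)/E²

n = 1.645² × 0.36 × 0.64 / 0.067²
  = 2.706025 × 0.2304 / 0.004489
  = 138.8880

Round up to the nearest whole number: n = 139

139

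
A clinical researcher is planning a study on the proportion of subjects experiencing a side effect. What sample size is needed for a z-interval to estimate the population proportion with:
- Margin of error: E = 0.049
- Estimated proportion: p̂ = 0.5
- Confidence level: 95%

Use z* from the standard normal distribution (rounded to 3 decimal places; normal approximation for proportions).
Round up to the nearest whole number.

Using z* for proportion z-interval (normal approximation).

For 95% confidence, z* = 1.96 (from standard normal table)

Sample size formula for proportion z-interval: n = z*²p̂(1-p̂)/E²

n = 1.96² × 0.5 × 0.5 / 0.049²
  = 3.8416 × 0.25 / 0.002401
  = 400 (exactly)

This is already a whole number, so no rounding up is needed: n = 400

400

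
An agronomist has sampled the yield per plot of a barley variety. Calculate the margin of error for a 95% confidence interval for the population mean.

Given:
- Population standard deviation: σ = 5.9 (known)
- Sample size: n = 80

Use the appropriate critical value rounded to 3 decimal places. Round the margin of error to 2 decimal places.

The population standard deviation σ is known, so use the z-interval margin of error formula.

For 95% confidence, z* = 1.96 (from standard normal table)

Margin of error formula for z-interval: E = z* × σ/√n

E = 1.96 × 5.9/√80
  = 1.96 × 0.659640
  = 1.2929

Rounded to 2 decimal places:

1.29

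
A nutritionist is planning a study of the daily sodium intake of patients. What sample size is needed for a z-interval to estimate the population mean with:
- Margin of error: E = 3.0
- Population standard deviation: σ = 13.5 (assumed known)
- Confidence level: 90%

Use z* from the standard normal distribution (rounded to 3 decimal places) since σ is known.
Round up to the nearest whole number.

Using z* since population σ is known (z-interval formula).

For 90% confidence, z* = 1.645 (from standard normal table)

Sample size formula for z-interval: n = (z*σ/E)²

n = (1.645 × 13.5 / 3.0)²
  = (7.402500)²
  = 54.7970

Round up to the nearest whole number: n = 55

55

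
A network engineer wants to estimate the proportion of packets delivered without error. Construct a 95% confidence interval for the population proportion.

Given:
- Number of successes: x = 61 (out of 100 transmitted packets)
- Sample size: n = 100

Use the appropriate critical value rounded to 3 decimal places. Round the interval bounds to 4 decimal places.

Sample proportion: p̂ = 61/100 = 0.610000

Check conditions for normal approximation:
  np̂ = 61 ≥ 10 ✓
  n(1-p̂) = 39 ≥ 10 ✓

The sample is large enough, so use a z-interval (normal approximation) for the proportion.

For 95% confidence, z* = 1.96 (from standard normal table)

Standard error: SE = √(p̂(1-p̂)/n) = √(0.610000×0.390000/100) = 0.04877499

Margin of error: E = z* × SE = 1.96 × 0.04877499 = 0.095599

Z-interval: p̂ ± E = 0.610000 ± 0.095599 = (0.514401, 0.705599)

Rounded to 4 decimal places:

(0.5144, 0.7056)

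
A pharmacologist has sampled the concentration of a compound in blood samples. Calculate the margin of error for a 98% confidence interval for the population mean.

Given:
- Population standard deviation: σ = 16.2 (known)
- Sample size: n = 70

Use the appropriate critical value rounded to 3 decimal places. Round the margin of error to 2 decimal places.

The population standard deviation σ is known, so use the z-interval margin of error formula.

For 98% confidence, z* = 2.326 (from standard normal table)

Margin of error formula for z-interval: E = z* × σ/√n

E = 2.326 × 16.2/√70
  = 2.326 × 1.936270
  = 4.5038

Rounded to 2 decimal places:

4.50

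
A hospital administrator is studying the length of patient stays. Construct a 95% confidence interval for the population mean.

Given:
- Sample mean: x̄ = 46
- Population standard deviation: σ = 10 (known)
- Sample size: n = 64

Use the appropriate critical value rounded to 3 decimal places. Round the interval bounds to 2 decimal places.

The population standard deviation σ is known, so use a z-interval (standard normal critical value).

For 95% confidence, z* = 1.96 (from standard normal table)

Standard error: SE = σ/√n = 10/√64 = 1.250000

Margin of error: E = z* × SE = 1.96 × 1.250000 = 2.4500

Z-interval: x̄ ± E = 46 ± 2.4500 = (43.5500, 48.4500)

Rounded to 2 decimal places:

(43.55, 48.45)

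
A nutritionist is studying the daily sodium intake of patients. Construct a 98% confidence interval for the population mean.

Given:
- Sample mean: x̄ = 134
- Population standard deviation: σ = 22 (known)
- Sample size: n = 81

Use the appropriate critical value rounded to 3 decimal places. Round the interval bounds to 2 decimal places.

The population standard deviation σ is known, so use a z-interval (standard normal critical value).

For 98% confidence, z* = 2.326 (from standard normal table)

Standard error: SE = σ/√n = 22/√81 = 2.444444

Margin of error: E = z* × SE = 2.326 × 2.444444 = 5.6858

Z-interval: x̄ ± E = 134 ± 5.6858 = (128.3142, 139.6858)

Rounded to 2 decimal places:

(128.31, 139.69)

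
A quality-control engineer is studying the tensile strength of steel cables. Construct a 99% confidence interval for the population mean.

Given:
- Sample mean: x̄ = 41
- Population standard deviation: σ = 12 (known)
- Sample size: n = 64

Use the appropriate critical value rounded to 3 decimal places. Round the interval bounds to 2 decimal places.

The population standard deviation σ is known, so use a z-interval (standard normal critical value).

For 99% confidence, z* = 2.576 (from standard normal table)

Standard error: SE = σ/√n = 12/√64 = 1.500000

Margin of error: E = z* × SE = 2.576 × 1.500000 = 3.8640

Z-interval: x̄ ± E = 41 ± 3.8640 = (37.1360, 44.8640)

Rounded to 2 decimal places:

(37.14, 44.86)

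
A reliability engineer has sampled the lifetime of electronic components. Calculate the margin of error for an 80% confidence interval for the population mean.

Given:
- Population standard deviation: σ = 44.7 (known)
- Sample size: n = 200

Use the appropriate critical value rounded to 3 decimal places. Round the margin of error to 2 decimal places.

The population standard deviation σ is known, so use the z-interval margin of error formula.

For 80% confidence, z* = 1.282 (from standard normal table)

Margin of error formula for z-interval: E = z* × σ/√n

E = 1.282 × 44.7/√200
  = 1.282 × 3.160767
  = 4.0521

Rounded to 2 decimal places:

4.05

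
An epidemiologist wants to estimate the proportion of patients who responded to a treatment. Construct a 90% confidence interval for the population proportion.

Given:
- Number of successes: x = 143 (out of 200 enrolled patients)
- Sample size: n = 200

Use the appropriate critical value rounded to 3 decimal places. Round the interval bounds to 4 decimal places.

Sample proportion: p̂ = 143/200 = 0.715000

Check conditions for normal approximation:
  np̂ = 143 ≥ 10 ✓
  n(1-p̂) = 57 ≥ 10 ✓

The sample is large enough, so use a z-interval (normal approximation) for the proportion.

For 90% confidence, z* = 1.645 (from standard normal table)

Standard error: SE = √(p̂(1-p̂)/n) = √(0.715000×0.285000/200) = 0.03191982

Margin of error: E = z* × SE = 1.645 × 0.03191982 = 0.052508

Z-interval: p̂ ± E = 0.715000 ± 0.052508 = (0.662492, 0.767508)

Rounded to 4 decimal places:

(0.6625, 0.7675)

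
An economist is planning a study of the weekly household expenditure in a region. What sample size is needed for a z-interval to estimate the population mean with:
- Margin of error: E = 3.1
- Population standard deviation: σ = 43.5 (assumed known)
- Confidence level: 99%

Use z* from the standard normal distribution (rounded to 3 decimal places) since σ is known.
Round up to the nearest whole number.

Using z* since population σ is known (z-interval formula).

For 99% confidence, z* = 2.576 (from standard normal table)

Sample size formula for z-interval: n = (z*σ/E)²

n = (2.576 × 43.5 / 3.1)²
  = (36.147097)²
  = 1306.6126

Round up to the nearest whole number: n = 1307

1307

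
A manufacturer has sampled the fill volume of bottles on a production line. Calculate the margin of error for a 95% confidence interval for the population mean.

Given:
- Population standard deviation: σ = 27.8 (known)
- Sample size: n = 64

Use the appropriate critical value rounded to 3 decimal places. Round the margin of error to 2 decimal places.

The population standard deviation σ is known, so use the z-interval margin of error formula.

For 95% confidence, z* = 1.96 (from standard normal table)

Margin of error formula for z-interval: E = z* × σ/√n

E = 1.96 × 27.8/√64
  = 1.96 × 3.475000
  = 6.8110

Rounded to 2 decimal places:

6.81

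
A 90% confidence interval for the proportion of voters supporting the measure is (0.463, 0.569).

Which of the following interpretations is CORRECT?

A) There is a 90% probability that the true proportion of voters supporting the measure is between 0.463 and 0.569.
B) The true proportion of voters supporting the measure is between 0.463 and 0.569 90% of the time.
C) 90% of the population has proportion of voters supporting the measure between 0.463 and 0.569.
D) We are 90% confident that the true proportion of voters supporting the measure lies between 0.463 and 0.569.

A confidence interval represents our confidence in the procedure, not a probability statement about the parameter.

Key concept: If we repeated this sampling process many times and computed a 90% CI each time, about 90% of those intervals would contain the true population parameter.

For this specific interval (0.463, 0.569):
- Midpoint (point estimate): 0.516
- Margin of error: 0.053

The correct interpretation is the one stating confidence that the true parameter lies in the interval — option D.

D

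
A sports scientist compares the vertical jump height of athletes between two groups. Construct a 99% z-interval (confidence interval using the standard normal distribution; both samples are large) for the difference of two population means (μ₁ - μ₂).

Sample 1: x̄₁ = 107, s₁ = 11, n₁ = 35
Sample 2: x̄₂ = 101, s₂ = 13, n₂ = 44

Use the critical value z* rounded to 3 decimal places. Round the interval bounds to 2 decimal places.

Both samples are large (n₁ = 35 ≥ 30, n₂ = 44 ≥ 30), so a z-interval for the difference of means applies.

Point estimate: x̄₁ - x̄₂ = 107 - 101 = 6

Standard error: SE = √(s₁²/n₁ + s₂²/n₂)
= √(11²/35 + 13²/44)
= √(3.457143 + 3.840909)
= 2.701491

For 99% confidence, z* = 2.576 (from standard normal table)
Margin of error: E = z* × SE = 2.576 × 2.701491 = 6.9590

Z-interval: (x̄₁ - x̄₂) ± E = 6 ± 6.9590 = (-0.9590, 12.9590)

Rounded to 2 decimal places:

(-0.96, 12.96)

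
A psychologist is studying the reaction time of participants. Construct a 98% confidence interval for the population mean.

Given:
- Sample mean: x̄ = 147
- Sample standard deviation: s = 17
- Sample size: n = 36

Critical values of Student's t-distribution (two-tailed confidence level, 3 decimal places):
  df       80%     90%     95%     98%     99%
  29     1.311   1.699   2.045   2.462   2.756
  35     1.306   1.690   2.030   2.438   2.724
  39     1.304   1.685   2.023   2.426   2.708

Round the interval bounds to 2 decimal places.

The population standard deviation σ is unknown (only the sample standard deviation s is given), so use a t-interval with df = n - 1 = 36 - 1 = 35.

For 98% confidence with df = 35, t* = 2.438 (from t-table)

Standard error: SE = s/√n = 17/√36 = 2.833333

Margin of error: E = t* × SE = 2.438 × 2.833333 = 6.9077

T-interval: x̄ ± E = 147 ± 6.9077 = (140.0923, 153.9077)

Rounded to 2 decimal places:

(140.09, 153.91)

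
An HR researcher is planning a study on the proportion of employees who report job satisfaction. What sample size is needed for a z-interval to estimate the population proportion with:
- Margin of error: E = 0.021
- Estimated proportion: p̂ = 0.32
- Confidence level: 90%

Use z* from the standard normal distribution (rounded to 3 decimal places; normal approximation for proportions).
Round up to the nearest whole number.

Using z* for proportion z-interval (normal approximation).

For 90% confidence, z* = 1.645 (from standard normal table)

Sample size formula for proportion z-interval: n = z*²p̂(1-p̂)/E²

n = 1.645² × 0.32 × 0.68 / 0.021²
  = 2.706025 × 0.2176 / 0.000441
  = 1335.2178

Round up to the nearest whole number: n = 1336

1336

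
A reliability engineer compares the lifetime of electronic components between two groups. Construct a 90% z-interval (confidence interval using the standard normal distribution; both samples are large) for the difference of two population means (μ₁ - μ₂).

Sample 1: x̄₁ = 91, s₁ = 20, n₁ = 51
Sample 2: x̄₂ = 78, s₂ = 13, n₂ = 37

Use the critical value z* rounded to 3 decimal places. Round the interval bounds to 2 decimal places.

Both samples are large (n₁ = 51 ≥ 30, n₂ = 37 ≥ 30), so a z-interval for the difference of means applies.

Point estimate: x̄₁ - x̄₂ = 91 - 78 = 13

Standard error: SE = √(s₁²/n₁ + s₂²/n₂)
= √(20²/51 + 13²/37)
= √(7.843137 + 4.567568)
= 3.522883

For 90% confidence, z* = 1.645 (from standard normal table)
Margin of error: E = z* × SE = 1.645 × 3.522883 = 5.7951

Z-interval: (x̄₁ - x̄₂) ± E = 13 ± 5.7951 = (7.2049, 18.7951)

Rounded to 2 decimal places:

(7.20, 18.80)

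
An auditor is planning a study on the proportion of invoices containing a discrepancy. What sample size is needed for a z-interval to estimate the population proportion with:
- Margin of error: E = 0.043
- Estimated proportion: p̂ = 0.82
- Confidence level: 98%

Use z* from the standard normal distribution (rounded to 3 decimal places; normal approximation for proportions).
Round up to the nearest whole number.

Using z* for proportion z-interval (normal approximation).

For 98% confidence, z* = 2.326 (from standard normal table)

Sample size formula for proportion z-interval: n = z*²p̂(1-p̂)/E²

n = 2.326² × 0.82 × 0.18 / 0.043²
  = 5.410276 × 0.1476 / 0.001849
  = 431.8857

Round up to the nearest whole number: n = 432

432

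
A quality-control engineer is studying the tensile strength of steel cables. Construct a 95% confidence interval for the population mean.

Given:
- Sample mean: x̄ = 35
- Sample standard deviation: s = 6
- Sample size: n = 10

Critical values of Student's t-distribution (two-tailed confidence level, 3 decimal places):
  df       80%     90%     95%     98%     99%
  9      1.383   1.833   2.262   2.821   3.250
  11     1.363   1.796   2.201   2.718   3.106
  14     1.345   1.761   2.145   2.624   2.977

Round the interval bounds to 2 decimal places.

The population standard deviation σ is unknown (only the sample standard deviation s is given), so use a t-interval with df = n - 1 = 10 - 1 = 9.

For 95% confidence with df = 9, t* = 2.262 (from t-table)

Standard error: SE = s/√n = 6/√10 = 1.897367

Margin of error: E = t* × SE = 2.262 × 1.897367 = 4.2918

T-interval: x̄ ± E = 35 ± 4.2918 = (30.7082, 39.2918)

Rounded to 2 decimal places:

(30.71, 39.29)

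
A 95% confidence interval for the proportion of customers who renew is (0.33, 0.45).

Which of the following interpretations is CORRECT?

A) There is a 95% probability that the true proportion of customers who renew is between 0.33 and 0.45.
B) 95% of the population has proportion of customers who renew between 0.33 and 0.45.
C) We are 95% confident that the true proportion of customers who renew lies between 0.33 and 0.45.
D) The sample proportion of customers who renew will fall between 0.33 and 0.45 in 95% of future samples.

A confidence interval represents our confidence in the procedure, not a probability statement about the parameter.

Key concept: If we repeated this sampling process many times and computed a 95% CI each time, about 95% of those intervals would contain the true population parameter.

For this specific interval (0.33, 0.45):
- Midpoint (point estimate): 0.39
- Margin of error: 0.06

The correct interpretation is the one stating confidence that the true parameter lies in the interval — option C.

C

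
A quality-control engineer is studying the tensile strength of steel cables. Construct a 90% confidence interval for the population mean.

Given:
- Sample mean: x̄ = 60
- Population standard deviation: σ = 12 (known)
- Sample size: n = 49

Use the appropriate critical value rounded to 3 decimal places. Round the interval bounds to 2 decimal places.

The population standard deviation σ is known, so use a z-interval (standard normal critical value).

For 90% confidence, z* = 1.645 (from standard normal table)

Standard error: SE = σ/√n = 12/√49 = 1.714286

Margin of error: E = z* × SE = 1.645 × 1.714286 = 2.8200

Z-interval: x̄ ± E = 60 ± 2.8200 = (57.1800, 62.8200)

Rounded to 2 decimal places:

(57.18, 62.82)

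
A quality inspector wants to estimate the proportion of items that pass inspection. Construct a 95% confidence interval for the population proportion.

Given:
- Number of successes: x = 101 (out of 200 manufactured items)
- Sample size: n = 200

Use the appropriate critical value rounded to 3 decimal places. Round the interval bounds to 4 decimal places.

Sample proportion: p̂ = 101/200 = 0.505000

Check conditions for normal approximation:
  np̂ = 101 ≥ 10 ✓
  n(1-p̂) = 99 ≥ 10 ✓

The sample is large enough, so use a z-interval (normal approximation) for the proportion.

For 95% confidence, z* = 1.96 (from standard normal table)

Standard error: SE = √(p̂(1-p̂)/n) = √(0.505000×0.495000/200) = 0.03535357

Margin of error: E = z* × SE = 1.96 × 0.03535357 = 0.069293

Z-interval: p̂ ± E = 0.505000 ± 0.069293 = (0.435707, 0.574293)

Rounded to 4 decimal places:

(0.4357, 0.5743)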